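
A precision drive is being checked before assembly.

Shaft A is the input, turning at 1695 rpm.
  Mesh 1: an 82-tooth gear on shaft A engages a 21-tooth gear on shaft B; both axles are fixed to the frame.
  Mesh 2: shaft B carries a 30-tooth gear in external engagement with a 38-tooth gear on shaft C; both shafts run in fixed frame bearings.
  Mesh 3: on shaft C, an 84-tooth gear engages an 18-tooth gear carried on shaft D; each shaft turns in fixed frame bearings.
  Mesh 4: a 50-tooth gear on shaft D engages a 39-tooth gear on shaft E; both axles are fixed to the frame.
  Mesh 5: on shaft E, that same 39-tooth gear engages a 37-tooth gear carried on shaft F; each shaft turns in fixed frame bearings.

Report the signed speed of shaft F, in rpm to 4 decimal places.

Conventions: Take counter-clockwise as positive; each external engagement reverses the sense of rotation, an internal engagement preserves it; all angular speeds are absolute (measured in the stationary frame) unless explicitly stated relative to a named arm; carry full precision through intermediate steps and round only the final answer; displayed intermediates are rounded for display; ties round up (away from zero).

-32951.6358 rpm

recognized (6 fixed axles, 5 meshes): fixed-axis compound train
mesh 1 [82T→21T]: ω = 1695.0000×82/21 = 6618.5714 rpm, sense flips to −
mesh 2 [30T→38T]: ω = 6618.5714×30/38 = 5225.1880 rpm, sense flips to +
mesh 3 [84T→18T]: ω = 5225.1880×84/18 = 24384.2105 rpm, sense flips to −
mesh 4 [50T→39T]: ω = 24384.2105×50/39 = 31261.8084 rpm, sense flips to +
mesh 5 [39T→37T]: ω = 31261.8084×39/37 = 32951.6358 rpm, sense flips to −
signed output speed = -32951.6358 rpm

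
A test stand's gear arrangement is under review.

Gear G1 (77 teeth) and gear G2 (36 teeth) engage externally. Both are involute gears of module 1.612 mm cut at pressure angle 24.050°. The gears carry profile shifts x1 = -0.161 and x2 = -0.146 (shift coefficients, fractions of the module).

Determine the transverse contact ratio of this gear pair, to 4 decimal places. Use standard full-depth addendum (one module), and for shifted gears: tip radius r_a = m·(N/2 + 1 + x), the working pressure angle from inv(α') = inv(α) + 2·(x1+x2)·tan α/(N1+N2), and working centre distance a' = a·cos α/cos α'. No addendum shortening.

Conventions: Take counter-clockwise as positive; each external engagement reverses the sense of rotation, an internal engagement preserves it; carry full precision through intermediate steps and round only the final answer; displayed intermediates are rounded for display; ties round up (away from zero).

class = single-mesh tooth geometry [involute pair 77T × 36T, m = 1.612]
base radii: r_b1 = 56.674408, r_b2 = 26.497126
tip radii: r_a1 = 63.414468, r_a2 = 30.392648
inv(α') = inv(24.050°) + 2·(-0.161-0.146)·tan α/(77+36) = 0.02409817  ⇒  α' = 23.32833°
a' = a·cos α / cos α' = 91.0780·cos 24.050°/cos 23.32833° = 90.576067
action lengths: √(r_a1²−r_b1²) = 28.450065, √(r_a2²−r_b2²) = 14.886752
base pitch p_b = π·m·cos α = 4.624621
CR = (28.450065 + 14.886752 − 90.576067·sin 23.32833°)/4.624621 = 1.614992
contact ratio ≈ 1.6150

1.6150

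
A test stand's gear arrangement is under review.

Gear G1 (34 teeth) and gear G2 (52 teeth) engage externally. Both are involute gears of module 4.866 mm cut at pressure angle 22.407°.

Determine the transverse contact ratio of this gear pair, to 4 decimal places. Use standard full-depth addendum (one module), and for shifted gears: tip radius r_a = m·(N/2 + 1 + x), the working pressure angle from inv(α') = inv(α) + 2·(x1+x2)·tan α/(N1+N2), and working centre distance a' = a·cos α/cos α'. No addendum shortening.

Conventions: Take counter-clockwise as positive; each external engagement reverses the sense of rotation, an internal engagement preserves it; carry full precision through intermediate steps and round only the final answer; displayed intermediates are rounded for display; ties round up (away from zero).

recognized (one external pair, fixed centres): single-mesh tooth geometry, m = 4.866, N1 = 34, N2 = 52
base radii: r_b1 = 76.476445, r_b2 = 116.963975
tip radii: r_a1 = 87.588000, r_a2 = 131.382000
no profile shift: α' = α, a' = a
action lengths: √(r_a1²−r_b1²) = 42.696734, √(r_a2²−r_b2²) = 59.838604
base pitch p_b = π·m·cos α = 14.132814
CR = (42.696734 + 59.838604 − 209.238000·sin 22.40700°)/14.132814 = 1.611661
contact ratio ≈ 1.6117

1.6117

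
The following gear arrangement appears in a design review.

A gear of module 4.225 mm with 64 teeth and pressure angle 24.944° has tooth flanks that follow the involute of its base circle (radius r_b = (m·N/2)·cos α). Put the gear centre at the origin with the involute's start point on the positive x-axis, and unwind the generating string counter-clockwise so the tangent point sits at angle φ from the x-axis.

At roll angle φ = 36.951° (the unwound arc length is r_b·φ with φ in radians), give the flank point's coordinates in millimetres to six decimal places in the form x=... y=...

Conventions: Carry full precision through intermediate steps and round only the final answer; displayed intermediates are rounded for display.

class = single-mesh tooth geometry [base-circle involute, m = 4.225, 64T]
pitch radius r_p = m·N/2 = 4.225·64/2 = 135.200000
base radius r_b = r_p·cos α = 135.200000·cos 24.944° = 122.588600
roll angle φ = 36.951° = 0.64491661 rad
x = r_b·(cos φ + φ·sin φ) = 145.491801
y = r_b·(sin φ − φ·cos φ) = 10.511575

x=145.491801 y=10.511575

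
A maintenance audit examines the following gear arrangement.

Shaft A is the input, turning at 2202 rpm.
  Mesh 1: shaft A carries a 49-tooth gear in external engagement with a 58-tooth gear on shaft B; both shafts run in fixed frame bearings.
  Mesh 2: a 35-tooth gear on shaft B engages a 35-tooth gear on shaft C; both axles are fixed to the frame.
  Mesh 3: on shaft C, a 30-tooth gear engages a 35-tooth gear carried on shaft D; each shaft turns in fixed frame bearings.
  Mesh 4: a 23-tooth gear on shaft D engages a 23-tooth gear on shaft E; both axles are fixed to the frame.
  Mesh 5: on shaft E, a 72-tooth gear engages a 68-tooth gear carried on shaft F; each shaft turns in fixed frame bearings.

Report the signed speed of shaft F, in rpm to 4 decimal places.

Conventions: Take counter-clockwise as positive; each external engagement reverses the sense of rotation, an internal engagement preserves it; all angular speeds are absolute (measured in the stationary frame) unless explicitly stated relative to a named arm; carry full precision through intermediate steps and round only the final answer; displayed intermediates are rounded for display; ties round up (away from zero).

recognized (6 fixed axles, 5 meshes): fixed-axis compound train
mesh 1 [49T→58T]: ω = 2202.0000×49/58 = 1860.3103 rpm, sense flips to −
mesh 2 [35T→35T]: ω = 1860.3103×35/35 = 1860.3103 rpm, sense flips to +
mesh 3 [30T→35T]: ω = 1860.3103×30/35 = 1594.5517 rpm, sense flips to −
mesh 4 [23T→23T]: ω = 1594.5517×23/23 = 1594.5517 rpm, sense flips to +
mesh 5 [72T→68T]: ω = 1594.5517×72/68 = 1688.3489 rpm, sense flips to −
signed output speed = -1688.3489 rpm

-1688.3489 rpm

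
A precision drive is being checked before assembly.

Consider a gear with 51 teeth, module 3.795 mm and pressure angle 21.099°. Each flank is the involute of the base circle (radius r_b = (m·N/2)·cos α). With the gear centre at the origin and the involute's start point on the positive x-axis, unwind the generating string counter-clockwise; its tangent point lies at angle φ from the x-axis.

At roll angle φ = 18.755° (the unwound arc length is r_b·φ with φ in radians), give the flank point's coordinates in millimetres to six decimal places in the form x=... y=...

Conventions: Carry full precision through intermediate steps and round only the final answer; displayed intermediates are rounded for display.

class = single-mesh tooth geometry [base-circle involute, m = 3.795, 51T]
pitch radius r_p = m·N/2 = 3.795·51/2 = 96.772500
base radius r_b = r_p·cos α = 96.772500·cos 21.099° = 90.284854
roll angle φ = 18.755° = 0.32733650 rad
x = r_b·(cos φ + φ·sin φ) = 94.993028
y = r_b·(sin φ − φ·cos φ) = 1.044279

x=94.993028 y=1.044279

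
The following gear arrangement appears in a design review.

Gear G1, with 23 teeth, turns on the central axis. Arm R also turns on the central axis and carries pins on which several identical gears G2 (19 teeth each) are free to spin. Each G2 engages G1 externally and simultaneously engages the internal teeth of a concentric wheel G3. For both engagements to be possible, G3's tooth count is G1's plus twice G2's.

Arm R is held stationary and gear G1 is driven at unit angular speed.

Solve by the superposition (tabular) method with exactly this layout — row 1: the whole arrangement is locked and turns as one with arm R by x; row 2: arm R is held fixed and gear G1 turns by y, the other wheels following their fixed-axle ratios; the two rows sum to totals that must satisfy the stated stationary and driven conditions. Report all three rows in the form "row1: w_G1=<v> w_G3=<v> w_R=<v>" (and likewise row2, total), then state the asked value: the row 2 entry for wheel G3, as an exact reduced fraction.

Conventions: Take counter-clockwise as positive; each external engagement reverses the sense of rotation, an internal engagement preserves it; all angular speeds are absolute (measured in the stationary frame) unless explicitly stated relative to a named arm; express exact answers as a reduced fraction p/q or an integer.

recognized (axles ride arm R): planetary set, 23/19/61 teeth
row 1: whole set turns with the arm by x
row 2: sun turns y, ring = −(23/61)·y, arm 0
boundary: total ω_arm = x = 0 and total ω_sun = x + y = 1  ⇒  y = 1, x = 0
row 2 ring = −(23/61)·1 = -23/61
totals (row 1 + row 2): sun 0 + 1 = 1, ring 0 + (-23/61) = -23/61, arm 0 + 0 = 0
asked cell (row2, ring) = -23/61

row1: w_G1=0 w_G3=0 w_R=0
row2: w_G1=1 w_G3=-23/61 w_R=0
total: w_G1=1 w_G3=-23/61 w_R=0
asked value: -23/61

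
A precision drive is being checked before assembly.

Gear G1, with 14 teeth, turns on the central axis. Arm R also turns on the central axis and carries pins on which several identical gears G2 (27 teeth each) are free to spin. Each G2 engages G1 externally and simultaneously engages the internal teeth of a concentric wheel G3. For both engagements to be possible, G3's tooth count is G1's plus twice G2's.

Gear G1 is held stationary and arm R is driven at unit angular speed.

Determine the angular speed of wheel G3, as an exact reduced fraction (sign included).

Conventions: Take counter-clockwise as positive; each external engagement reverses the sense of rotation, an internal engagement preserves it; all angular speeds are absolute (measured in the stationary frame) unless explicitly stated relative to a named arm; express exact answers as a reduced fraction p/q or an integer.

topology: planetary set — G1 14T / G2 27T / G3 68T, arm = carrier (Willis)
ring teeth: 14 + 2·27 = 68
14(ω_sun−ω_arm) = −68(ω_ring−ω_arm),  ω_sun = 0, ω_arm = 1
ω_ring = 1 − (14/68)(0−1) = 41/34
exact speed ratio = 41/34

41/34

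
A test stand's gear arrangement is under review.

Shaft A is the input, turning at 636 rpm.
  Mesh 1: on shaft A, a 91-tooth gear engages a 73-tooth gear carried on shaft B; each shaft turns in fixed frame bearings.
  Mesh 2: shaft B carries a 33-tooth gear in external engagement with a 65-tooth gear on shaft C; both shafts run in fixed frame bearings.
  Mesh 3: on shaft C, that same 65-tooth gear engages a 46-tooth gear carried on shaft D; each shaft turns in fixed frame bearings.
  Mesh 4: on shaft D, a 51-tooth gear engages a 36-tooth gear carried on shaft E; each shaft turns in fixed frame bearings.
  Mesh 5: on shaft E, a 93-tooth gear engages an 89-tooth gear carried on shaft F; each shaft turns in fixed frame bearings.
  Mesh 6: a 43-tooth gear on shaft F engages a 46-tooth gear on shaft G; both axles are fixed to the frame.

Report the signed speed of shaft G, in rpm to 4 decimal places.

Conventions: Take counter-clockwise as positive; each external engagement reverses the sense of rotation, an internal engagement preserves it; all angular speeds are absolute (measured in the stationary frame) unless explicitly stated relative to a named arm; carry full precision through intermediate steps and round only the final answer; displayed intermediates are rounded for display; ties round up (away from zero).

topology: fixed-axis compound train — 6 meshes, A→G
mesh 1 [91T→73T]: ω = 636.0000×91/73 = 792.8219 rpm, sense flips to −
mesh 2 [33T→65T]: ω = 792.8219×33/65 = 402.5096 rpm, sense flips to +
mesh 3 [65T→46T]: ω = 402.5096×65/46 = 568.7635 rpm, sense flips to −
mesh 4 [51T→36T]: ω = 568.7635×51/36 = 805.7484 rpm, sense flips to +
mesh 5 [93T→89T]: ω = 805.7484×93/89 = 841.9618 rpm, sense flips to −
mesh 6 [43T→46T]: ω = 841.9618×43/46 = 787.0512 rpm, sense flips to +
signed output speed = +787.0512 rpm

+787.0512 rpm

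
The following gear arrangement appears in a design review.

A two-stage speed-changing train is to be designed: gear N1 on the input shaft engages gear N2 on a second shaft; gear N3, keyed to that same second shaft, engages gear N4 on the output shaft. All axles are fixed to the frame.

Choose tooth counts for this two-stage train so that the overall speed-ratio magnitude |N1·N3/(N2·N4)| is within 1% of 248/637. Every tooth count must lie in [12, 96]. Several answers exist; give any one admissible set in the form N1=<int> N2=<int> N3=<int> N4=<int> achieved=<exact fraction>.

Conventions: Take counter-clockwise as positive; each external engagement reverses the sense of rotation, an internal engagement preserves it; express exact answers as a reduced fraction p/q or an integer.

class = fixed-axis compound train [2-stage, 248/637 wanted]
target = 248/637 in lowest terms: an exact hit needs N1·N3 = k·248 and N2·N4 = k·637 for one integer k, every count in [12, 96]; additionally prefer no 1:1 stage (N1 ≠ N2, N3 ≠ N4)
k = 1: no 1:1-free in-range split of k·248 and k·637 into factor pairs; take k = 2
k = 2: N1·N3 = 496 = 16·31, N2·N4 = 1274 = 14·91
achieved = 16·31/(14·91) = 248/637; |achieved − target| = 0 ≤ 62/15925 ✓

N1=16 N2=14 N3=31 N4=91 achieved=248/637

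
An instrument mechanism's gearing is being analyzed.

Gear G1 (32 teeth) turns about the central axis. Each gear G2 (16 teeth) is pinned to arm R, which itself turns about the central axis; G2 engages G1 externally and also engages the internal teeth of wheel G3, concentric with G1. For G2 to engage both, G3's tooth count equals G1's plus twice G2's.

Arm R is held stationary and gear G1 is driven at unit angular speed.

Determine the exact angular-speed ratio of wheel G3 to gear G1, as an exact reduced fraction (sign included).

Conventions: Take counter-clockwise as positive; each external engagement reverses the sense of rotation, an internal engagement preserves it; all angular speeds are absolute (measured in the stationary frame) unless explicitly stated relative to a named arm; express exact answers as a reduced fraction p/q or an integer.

planetary set (32T centre, 16T on arm, 64T internal) — Willis relation
ring teeth: 32 + 2·16 = 64
32(ω_sun−ω_arm) = −64(ω_ring−ω_arm),  ω_arm = 0, ω_sun = 1
ω_ring = 0 − (32/64)(1−0) = -1/2
ω_out/ω_in = -1/2

-1/2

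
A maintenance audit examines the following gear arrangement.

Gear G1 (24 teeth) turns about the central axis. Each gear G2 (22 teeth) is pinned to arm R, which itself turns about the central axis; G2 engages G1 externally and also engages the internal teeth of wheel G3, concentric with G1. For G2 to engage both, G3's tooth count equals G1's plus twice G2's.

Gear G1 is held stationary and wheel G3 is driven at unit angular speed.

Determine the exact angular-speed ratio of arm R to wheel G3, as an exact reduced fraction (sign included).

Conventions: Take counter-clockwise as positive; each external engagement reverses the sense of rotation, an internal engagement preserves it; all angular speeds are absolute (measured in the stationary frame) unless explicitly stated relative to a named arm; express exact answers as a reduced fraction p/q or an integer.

17/23

planetary set (24T centre, 22T on arm, 68T internal) — Willis relation
ring teeth: 24 + 2·22 = 68
24(ω_sun−ω_arm) = −68(ω_ring−ω_arm),  ω_sun = 0, ω_ring = 1
24(0−ω_arm) = −68(1−ω_arm)  ⇒  92·ω_arm = 68  ⇒  ω_arm = 17/23
ω_out/ω_in = 17/23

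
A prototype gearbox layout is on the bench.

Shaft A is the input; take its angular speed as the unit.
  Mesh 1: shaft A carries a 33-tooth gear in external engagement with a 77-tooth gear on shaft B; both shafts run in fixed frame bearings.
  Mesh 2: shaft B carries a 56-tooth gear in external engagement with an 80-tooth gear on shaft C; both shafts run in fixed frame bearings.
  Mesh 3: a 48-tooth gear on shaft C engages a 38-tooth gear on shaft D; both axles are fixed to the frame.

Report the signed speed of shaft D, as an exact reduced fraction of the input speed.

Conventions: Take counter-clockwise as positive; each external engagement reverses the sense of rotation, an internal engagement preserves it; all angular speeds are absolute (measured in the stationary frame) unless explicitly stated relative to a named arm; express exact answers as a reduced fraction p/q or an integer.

-36/95

3-mesh fixed-axis compound train (all bearings frame-fixed)
mesh 1 [33T→77T]: |ω|/ω_in = 1×33/77 = 3/7, sense flips to −
mesh 2 [56T→80T]: |ω|/ω_in = (3/7)×56/80 = 3/10, sense flips to +
mesh 3 [48T→38T]: |ω|/ω_in = (3/10)×48/38 = 36/95, sense flips to −
signed output speed (× input speed) = -36/95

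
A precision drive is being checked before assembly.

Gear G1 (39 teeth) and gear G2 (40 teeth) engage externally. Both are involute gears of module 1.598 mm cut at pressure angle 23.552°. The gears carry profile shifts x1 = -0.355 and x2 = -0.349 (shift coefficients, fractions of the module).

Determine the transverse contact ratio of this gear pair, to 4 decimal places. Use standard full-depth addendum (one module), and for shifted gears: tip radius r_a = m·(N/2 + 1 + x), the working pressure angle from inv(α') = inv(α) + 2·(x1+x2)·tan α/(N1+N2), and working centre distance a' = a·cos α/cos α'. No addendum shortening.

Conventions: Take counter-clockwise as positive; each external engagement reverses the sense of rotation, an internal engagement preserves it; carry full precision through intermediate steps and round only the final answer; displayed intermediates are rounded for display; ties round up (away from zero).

single-mesh involute tooth geometry (39T engaging 40T at module 1.598)
base radii: r_b1 = 28.565220, r_b2 = 29.297662
tip radii: r_a1 = 32.191710, r_a2 = 33.000298
inv(α') = inv(23.552°) + 2·(-0.355-0.349)·tan α/(39+40) = 0.01706321  ⇒  α' = 20.88984°
a' = a·cos α / cos α' = 63.1210·cos 23.552°/cos 20.88984° = 61.933941
action lengths: √(r_a1²−r_b1²) = 14.843665, √(r_a2²−r_b2²) = 15.187715
base pitch p_b = π·m·cos α = 4.602066
CR = (14.843665 + 15.187715 − 61.933941·sin 20.88984°)/4.602066 = 1.726931
contact ratio ≈ 1.7269

1.7269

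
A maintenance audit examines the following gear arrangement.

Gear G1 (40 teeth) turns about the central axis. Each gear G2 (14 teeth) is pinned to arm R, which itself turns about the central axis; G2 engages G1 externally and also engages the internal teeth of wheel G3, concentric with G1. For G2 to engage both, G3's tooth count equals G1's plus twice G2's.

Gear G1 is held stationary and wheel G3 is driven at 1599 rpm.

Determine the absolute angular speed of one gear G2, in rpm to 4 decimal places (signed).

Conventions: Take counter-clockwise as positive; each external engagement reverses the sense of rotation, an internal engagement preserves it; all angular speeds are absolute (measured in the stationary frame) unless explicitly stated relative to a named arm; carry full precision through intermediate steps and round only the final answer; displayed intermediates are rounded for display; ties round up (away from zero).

+3883.2857 rpm

recognized (axles ride arm R): planetary set, 40/14/68 teeth
normalise by the input: solve with ω_ring = 1, then scale by 1599 rpm
ring teeth: 40 + 2·14 = 68
40(ω_sun−ω_arm) = −68(ω_ring−ω_arm),  ω_sun = 0, ω_ring = 1
40(0−ω_arm) = −68(1−ω_arm)  ⇒  108·ω_arm = 68  ⇒  ω_arm = 17/27
sun–planet mesh: 40·(0−17/27) = −14·(ω_p−ω_arm)  ⇒  ω_p−ω_arm = 340/189
ω_p = 17/27 + 340/189 = 17/7
scale: ω_p = 17/7 × 1599 rpm = +3883.2857 rpm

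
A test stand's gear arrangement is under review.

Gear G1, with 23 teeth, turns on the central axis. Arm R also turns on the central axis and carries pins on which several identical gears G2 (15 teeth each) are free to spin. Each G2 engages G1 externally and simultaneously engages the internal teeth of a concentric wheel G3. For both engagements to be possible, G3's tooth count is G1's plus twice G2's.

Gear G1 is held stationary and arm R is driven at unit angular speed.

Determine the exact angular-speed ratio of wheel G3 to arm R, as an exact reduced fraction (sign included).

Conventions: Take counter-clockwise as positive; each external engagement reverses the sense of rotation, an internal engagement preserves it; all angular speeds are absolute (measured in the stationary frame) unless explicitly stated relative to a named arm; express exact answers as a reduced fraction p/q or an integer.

76/53

planetary set (23T centre, 15T on arm, 53T internal) — Willis relation
ring teeth: 23 + 2·15 = 53
23(ω_sun−ω_arm) = −53(ω_ring−ω_arm),  ω_sun = 0, ω_arm = 1
ω_ring = 1 − (23/53)(0−1) = 76/53
ω_out/ω_in = 76/53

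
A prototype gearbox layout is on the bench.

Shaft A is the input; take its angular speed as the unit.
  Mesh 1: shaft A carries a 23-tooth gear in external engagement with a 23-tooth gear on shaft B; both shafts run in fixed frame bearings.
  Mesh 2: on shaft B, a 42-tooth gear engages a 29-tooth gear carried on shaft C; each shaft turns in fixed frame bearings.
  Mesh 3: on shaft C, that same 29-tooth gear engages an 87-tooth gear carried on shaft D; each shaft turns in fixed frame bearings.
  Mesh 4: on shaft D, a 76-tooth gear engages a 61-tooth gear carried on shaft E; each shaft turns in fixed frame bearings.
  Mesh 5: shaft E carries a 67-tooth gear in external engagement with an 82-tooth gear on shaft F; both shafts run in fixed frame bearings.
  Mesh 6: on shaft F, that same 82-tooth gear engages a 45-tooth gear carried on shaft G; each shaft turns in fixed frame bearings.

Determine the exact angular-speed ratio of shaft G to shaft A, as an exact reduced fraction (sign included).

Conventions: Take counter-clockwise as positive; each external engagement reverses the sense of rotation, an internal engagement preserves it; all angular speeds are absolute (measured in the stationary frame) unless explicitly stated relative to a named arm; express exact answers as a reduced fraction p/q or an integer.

71288/79605

class = fixed-axis compound train [6 meshes; 6 ratios multiply, 6 sense flips]
mesh 1 [23T→23T]: running ratio 1, sense −
mesh 2 [42T→29T]: running ratio 42/29, sense +
mesh 3 [29T→87T]: running ratio 14/29, sense −
mesh 4 [76T→61T]: running ratio 1064/1769, sense +
mesh 5 [67T→82T]: running ratio 35644/72529, sense −
mesh 6 [82T→45T]: running ratio 71288/79605, sense +
ω_out/ω_in = 71288/79605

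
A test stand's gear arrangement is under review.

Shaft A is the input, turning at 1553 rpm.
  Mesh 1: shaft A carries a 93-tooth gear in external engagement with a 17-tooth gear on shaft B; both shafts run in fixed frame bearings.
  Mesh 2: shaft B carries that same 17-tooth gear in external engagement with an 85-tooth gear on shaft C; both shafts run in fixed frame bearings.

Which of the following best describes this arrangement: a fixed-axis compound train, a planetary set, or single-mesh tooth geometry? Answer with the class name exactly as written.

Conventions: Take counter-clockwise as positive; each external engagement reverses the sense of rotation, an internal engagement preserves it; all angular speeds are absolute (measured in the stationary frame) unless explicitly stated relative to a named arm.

2-mesh fixed-axis compound train (all bearings frame-fixed)
classification: fixed-axis compound train

fixed-axis compound train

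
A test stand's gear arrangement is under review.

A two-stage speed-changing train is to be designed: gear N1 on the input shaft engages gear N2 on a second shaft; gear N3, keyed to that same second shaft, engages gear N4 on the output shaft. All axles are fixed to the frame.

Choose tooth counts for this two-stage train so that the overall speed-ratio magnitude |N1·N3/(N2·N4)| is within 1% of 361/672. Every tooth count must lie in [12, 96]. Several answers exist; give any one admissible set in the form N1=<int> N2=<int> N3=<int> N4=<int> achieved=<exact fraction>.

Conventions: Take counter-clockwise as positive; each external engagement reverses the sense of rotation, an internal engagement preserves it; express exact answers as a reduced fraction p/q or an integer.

2-stage fixed-axis compound train for ratio 361/672
target = 361/672 in lowest terms: an exact hit needs N1·N3 = k·361 and N2·N4 = k·672 for one integer k, every count in [12, 96]; additionally prefer no 1:1 stage (N1 ≠ N2, N3 ≠ N4)
k = 1: N1·N3 = 361 = 19·19, N2·N4 = 672 = 12·56
achieved = 19·19/(12·56) = 361/672; |achieved − target| = 0 ≤ 361/67200 ✓

N1=19 N2=12 N3=19 N4=56 achieved=361/672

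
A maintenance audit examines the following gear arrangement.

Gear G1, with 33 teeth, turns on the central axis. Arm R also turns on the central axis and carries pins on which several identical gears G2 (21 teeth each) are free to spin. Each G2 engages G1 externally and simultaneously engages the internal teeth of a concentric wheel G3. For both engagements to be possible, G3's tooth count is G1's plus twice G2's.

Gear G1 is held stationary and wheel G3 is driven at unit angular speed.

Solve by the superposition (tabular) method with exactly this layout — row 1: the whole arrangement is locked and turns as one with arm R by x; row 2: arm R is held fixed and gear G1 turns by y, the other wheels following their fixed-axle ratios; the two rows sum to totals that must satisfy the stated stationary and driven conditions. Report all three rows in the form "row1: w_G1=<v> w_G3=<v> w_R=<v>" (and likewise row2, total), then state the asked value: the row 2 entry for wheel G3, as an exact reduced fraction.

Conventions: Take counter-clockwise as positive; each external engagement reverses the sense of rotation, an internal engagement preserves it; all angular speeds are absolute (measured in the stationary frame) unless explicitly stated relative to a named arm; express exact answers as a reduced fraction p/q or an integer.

row1: w_G1=25/36 w_G3=25/36 w_R=25/36
row2: w_G1=-25/36 w_G3=11/36 w_R=0
total: w_G1=0 w_G3=1 w_R=25/36
asked value: 11/36

class = planetary set [G3 = 33+2·21 = 75; Willis about the carrier]
row 1 (train locked, turned with arm): all members turn x
row 2: sun turns y, ring = −(33/75)·y, arm 0
boundary: total ω_sun = x + y = 0 and total ω_ring = x − (33/75)·y = 1  ⇒  y = -25/36, x = 25/36
row 2 ring = −(33/75)·(-25/36) = 11/36
totals (row 1 + row 2): sun 25/36 + (-25/36) = 0, ring 25/36 + 11/36 = 1, arm 25/36 + 0 = 25/36
asked cell (row2, ring) = 11/36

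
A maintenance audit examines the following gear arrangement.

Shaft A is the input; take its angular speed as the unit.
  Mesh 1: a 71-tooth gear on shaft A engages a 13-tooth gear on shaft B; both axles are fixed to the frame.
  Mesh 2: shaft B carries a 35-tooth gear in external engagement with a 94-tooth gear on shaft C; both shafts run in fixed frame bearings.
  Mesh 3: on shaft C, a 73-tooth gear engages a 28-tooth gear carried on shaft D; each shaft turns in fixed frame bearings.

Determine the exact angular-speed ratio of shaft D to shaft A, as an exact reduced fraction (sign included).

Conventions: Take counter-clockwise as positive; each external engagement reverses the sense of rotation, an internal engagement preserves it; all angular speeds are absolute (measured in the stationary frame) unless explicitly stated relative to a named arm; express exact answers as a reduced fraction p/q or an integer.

-25915/4888

class = fixed-axis compound train [3 meshes; 3 ratios multiply, 3 sense flips]
mesh 1 [71T→13T]: running ratio 71/13, sense −
mesh 2 [35T→94T]: running ratio 2485/1222, sense +
mesh 3 [73T→28T]: running ratio 25915/4888, sense −
ω_out/ω_in = -25915/4888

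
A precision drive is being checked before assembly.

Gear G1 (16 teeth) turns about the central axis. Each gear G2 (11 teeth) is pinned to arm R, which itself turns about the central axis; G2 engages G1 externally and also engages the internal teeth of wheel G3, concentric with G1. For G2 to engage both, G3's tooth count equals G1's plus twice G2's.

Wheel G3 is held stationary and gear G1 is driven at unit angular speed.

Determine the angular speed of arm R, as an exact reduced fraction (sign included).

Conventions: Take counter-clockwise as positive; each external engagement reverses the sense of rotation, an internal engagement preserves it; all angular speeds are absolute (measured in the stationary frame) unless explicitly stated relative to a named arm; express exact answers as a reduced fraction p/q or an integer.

8/27

recognized (axles ride arm R): planetary set, 16/11/38 teeth
ring teeth: 16 + 2·11 = 38
16(ω_sun−ω_arm) = −38(ω_ring−ω_arm),  ω_ring = 0, ω_sun = 1
16(1−ω_arm) = −38(0−ω_arm)  ⇒  54·ω_arm = 16  ⇒  ω_arm = 8/27
exact speed ratio = 8/27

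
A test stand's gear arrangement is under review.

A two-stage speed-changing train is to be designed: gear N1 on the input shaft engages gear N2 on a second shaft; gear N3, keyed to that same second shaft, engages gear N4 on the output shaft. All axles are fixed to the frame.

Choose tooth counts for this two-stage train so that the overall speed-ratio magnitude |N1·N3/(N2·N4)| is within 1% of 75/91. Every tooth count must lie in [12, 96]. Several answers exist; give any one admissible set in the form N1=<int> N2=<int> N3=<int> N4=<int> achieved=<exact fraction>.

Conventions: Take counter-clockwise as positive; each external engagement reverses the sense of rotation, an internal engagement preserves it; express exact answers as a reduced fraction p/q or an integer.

N1=15 N2=13 N3=15 N4=21 achieved=75/91

2-stage fixed-axis compound train for ratio 75/91
target = 75/91 in lowest terms: an exact hit needs N1·N3 = k·75 and N2·N4 = k·91 for one integer k, every count in [12, 96]; additionally prefer no 1:1 stage (N1 ≠ N2, N3 ≠ N4)
k = 1…2: no 1:1-free in-range split of k·75 and k·91 into factor pairs; take k = 3
k = 3: N1·N3 = 225 = 15·15, N2·N4 = 273 = 13·21
achieved = 15·15/(13·21) = 75/91; |achieved − target| = 0 ≤ 3/364 ✓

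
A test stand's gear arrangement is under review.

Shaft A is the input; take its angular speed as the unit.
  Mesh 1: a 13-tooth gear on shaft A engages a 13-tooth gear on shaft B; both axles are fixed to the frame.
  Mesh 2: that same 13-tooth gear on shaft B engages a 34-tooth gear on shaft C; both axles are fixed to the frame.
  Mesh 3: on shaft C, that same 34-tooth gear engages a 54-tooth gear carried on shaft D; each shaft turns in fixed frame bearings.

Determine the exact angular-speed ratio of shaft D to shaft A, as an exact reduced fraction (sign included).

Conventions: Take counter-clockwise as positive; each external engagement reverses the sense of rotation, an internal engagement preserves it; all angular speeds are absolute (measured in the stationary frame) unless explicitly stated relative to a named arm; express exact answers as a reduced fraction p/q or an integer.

class = fixed-axis compound train [3 meshes; 3 ratios multiply, 3 sense flips]
mesh 1 [13T→13T]: running ratio 1, sense −
mesh 2 [13T→34T]: running ratio 13/34, sense +
mesh 3 [34T→54T]: running ratio 13/54, sense −
ω_out/ω_in = -13/54

-13/54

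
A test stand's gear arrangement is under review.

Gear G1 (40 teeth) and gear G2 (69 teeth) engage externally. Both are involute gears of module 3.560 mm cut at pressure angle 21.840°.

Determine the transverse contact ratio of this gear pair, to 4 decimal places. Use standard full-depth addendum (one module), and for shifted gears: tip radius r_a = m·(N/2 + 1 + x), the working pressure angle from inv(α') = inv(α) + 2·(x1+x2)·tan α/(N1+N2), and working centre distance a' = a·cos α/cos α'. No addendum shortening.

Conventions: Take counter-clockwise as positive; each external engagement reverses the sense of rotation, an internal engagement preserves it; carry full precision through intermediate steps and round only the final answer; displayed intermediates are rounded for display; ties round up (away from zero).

1.6673

topology: single-mesh involute geometry — m = 3.560, 40T/69T pair
base radii: r_b1 = 66.089715, r_b2 = 114.004759
tip radii: r_a1 = 74.760000, r_a2 = 126.380000
no profile shift: α' = α, a' = a
action lengths: √(r_a1²−r_b1²) = 34.945774, √(r_a2²−r_b2²) = 54.541905
base pitch p_b = π·m·cos α = 10.381348
CR = (34.945774 + 54.541905 − 194.020000·sin 21.84000°)/10.381348 = 1.667331
contact ratio ≈ 1.6673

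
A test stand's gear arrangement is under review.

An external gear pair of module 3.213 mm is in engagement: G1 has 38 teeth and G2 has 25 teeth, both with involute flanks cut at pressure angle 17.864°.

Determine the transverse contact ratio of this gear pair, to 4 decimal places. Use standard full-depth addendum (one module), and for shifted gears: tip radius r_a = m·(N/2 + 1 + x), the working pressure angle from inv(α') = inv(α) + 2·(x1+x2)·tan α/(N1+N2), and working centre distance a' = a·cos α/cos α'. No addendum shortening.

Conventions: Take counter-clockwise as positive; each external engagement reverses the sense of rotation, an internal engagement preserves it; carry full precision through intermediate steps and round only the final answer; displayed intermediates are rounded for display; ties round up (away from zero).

single-mesh involute tooth geometry (38T engaging 25T at module 3.213)
base radii: r_b1 = 58.103761, r_b2 = 38.226159
tip radii: r_a1 = 64.260000, r_a2 = 43.375500
no profile shift: α' = α, a' = a
action lengths: √(r_a1²−r_b1²) = 27.446321, √(r_a2²−r_b2²) = 20.498653
base pitch p_b = π·m·cos α = 9.607282
CR = (27.446321 + 20.498653 − 101.209500·sin 17.86400°)/9.607282 = 1.758883
contact ratio ≈ 1.7589

1.7589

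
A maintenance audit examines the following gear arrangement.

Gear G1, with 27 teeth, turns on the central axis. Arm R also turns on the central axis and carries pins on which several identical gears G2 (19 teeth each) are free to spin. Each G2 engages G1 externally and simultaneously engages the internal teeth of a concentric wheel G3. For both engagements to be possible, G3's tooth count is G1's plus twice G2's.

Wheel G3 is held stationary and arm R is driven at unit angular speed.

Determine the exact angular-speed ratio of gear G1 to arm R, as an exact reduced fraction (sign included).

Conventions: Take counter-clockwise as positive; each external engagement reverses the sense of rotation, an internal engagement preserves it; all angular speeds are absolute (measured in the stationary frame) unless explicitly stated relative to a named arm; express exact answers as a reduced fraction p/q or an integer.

92/27

class = planetary set [G3 = 27+2·19 = 65; Willis about the carrier]
ring teeth: 27 + 2·19 = 65
27(ω_sun−ω_arm) = −65(ω_ring−ω_arm),  ω_ring = 0, ω_arm = 1
ω_sun = 1 − (65/27)(0−1) = 92/27
ω_out/ω_in = 92/27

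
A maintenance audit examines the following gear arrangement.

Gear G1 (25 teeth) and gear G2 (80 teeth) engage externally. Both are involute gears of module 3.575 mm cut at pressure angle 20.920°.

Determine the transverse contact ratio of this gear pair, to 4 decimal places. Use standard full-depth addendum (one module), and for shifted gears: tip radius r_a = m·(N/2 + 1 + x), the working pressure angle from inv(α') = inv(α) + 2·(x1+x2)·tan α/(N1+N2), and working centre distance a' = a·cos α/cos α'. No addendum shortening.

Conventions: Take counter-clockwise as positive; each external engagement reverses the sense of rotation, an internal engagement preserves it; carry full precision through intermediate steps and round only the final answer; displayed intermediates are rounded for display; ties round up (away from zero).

recognized (one external pair, fixed centres): single-mesh tooth geometry, m = 3.575, N1 = 25, N2 = 80
base radii: r_b1 = 41.741695, r_b2 = 133.573425
tip radii: r_a1 = 48.262500, r_a2 = 146.575000
no profile shift: α' = α, a' = a
action lengths: √(r_a1²−r_b1²) = 24.226015, √(r_a2²−r_b2²) = 60.352058
base pitch p_b = π·m·cos α = 10.490832
CR = (24.226015 + 60.352058 − 187.687500·sin 20.92000°)/10.490832 = 1.673996
contact ratio ≈ 1.6740

1.6740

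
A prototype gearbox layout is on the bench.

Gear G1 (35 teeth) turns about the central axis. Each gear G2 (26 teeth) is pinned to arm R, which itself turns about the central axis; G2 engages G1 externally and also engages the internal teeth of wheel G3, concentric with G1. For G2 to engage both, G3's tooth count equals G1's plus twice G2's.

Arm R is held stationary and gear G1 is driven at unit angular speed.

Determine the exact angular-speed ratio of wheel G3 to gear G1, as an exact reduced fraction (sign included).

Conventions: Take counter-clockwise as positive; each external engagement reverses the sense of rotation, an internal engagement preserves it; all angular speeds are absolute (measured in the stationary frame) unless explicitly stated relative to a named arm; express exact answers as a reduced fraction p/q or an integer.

topology: planetary set — G1 35T / G2 26T / G3 87T, arm = carrier (Willis)
ring teeth: 35 + 2·26 = 87
35(ω_sun−ω_arm) = −87(ω_ring−ω_arm),  ω_arm = 0, ω_sun = 1
ω_ring = 0 − (35/87)(1−0) = -35/87
ω_out/ω_in = -35/87

-35/87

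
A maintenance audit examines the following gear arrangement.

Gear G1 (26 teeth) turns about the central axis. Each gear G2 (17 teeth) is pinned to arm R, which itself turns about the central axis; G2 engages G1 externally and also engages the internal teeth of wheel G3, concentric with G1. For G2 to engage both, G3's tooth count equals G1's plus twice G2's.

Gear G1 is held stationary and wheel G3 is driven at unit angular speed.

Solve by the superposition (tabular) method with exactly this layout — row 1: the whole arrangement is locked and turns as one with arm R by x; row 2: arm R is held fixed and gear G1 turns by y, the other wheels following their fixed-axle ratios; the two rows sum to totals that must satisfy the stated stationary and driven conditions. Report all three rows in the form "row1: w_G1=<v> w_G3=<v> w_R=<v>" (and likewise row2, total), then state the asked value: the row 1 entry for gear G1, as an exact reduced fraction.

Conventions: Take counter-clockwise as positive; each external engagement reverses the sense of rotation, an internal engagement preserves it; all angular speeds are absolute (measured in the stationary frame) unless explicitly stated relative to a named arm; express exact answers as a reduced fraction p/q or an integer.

class = planetary set [G3 = 26+2·17 = 60; Willis about the carrier]
row 1 — lock + rotate with arm: ω_sun = ω_ring = ω_arm = x
row 2 — arm fixed, fixed-axis ratios: sun y, ring −(26/60)·y, arm 0
boundary: total ω_sun = x + y = 0 and total ω_ring = x − (26/60)·y = 1  ⇒  y = -30/43, x = 30/43
row 2 ring = −(26/60)·(-30/43) = 13/43
totals (row 1 + row 2): sun 30/43 + (-30/43) = 0, ring 30/43 + 13/43 = 1, arm 30/43 + 0 = 30/43
asked cell (row1, sun) = 30/43

row1: w_G1=30/43 w_G3=30/43 w_R=30/43
row2: w_G1=-30/43 w_G3=13/43 w_R=0
total: w_G1=0 w_G3=1 w_R=30/43
asked value: 30/43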